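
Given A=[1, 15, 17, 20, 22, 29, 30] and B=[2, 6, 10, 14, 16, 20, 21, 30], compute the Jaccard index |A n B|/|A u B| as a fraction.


A intersect B = [20, 30]
|A intersect B| = 2
A union B = [1, 2, 6, 10, 14, 15, 16, 17, 20, 21, 22, 29, 30]
|A union B| = 13
Jaccard = 2/13 = 2/13

2/13


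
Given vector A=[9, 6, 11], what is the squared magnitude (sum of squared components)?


|A|^2 = sum of squared components
A[0]^2 = 9^2 = 81
A[1]^2 = 6^2 = 36
A[2]^2 = 11^2 = 121
Sum = 81 + 36 + 121 = 238

238


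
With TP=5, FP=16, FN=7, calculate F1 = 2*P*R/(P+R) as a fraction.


F1 = 2 * P * R / (P + R)
P = TP/(TP+FP) = 5/21 = 5/21
R = TP/(TP+FN) = 5/12 = 5/12
2 * P * R = 2 * 5/21 * 5/12 = 25/126
P + R = 5/21 + 5/12 = 55/84
F1 = 25/126 / 55/84 = 10/33

10/33


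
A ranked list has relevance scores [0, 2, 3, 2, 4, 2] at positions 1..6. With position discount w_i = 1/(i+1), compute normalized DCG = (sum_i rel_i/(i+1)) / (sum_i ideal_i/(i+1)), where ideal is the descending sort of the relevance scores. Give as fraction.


Position discount weights w_i = 1/(i+1) for i=1..6:
Weights = [1/2, 1/3, 1/4, 1/5, 1/6, 1/7]
Actual relevance: [0, 2, 3, 2, 4, 2]
DCG = 0/2 + 2/3 + 3/4 + 2/5 + 4/6 + 2/7 = 1163/420
Ideal relevance (sorted desc): [4, 3, 2, 2, 2, 0]
Ideal DCG = 4/2 + 3/3 + 2/4 + 2/5 + 2/6 + 0/7 = 127/30
nDCG = DCG / ideal_DCG = 1163/420 / 127/30 = 1163/1778

1163/1778


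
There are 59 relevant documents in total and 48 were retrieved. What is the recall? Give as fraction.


Recall = retrieved_relevant / total_relevant
= 48 / 59
= 48 / (48 + 11)
= 48/59

48/59


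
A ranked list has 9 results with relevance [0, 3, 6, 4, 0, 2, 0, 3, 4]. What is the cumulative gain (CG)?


Cumulative Gain = sum of relevance scores
Position 1: rel=0, running sum=0
Position 2: rel=3, running sum=3
Position 3: rel=6, running sum=9
Position 4: rel=4, running sum=13
Position 5: rel=0, running sum=13
Position 6: rel=2, running sum=15
Position 7: rel=0, running sum=15
Position 8: rel=3, running sum=18
Position 9: rel=4, running sum=22
CG = 22

22


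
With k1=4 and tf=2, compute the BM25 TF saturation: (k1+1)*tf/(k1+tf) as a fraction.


BM25 TF component = (k1+1)*tf / (k1+tf)
k1 = 4, tf = 2
Numerator = (4+1)*2 = 10
Denominator = 4 + 2 = 6
= 10/6 = 5/3

5/3


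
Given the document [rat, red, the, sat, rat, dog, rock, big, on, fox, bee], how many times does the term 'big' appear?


Document has 11 words
Scanning for 'big':
Found at positions: [7]
Count = 1

1


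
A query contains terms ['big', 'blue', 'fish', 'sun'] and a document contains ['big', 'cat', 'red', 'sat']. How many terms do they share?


Query terms: ['big', 'blue', 'fish', 'sun']
Document terms: ['big', 'cat', 'red', 'sat']
Common terms: ['big']
Overlap count = 1

1


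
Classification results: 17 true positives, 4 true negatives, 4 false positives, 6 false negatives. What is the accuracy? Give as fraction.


Accuracy = (TP + TN) / (TP + TN + FP + FN)
TP + TN = 17 + 4 = 21
Total = 17 + 4 + 4 + 6 = 31
Accuracy = 21 / 31 = 21/31

21/31


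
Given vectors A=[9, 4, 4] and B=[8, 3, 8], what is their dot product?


Dot product = sum of element-wise products
A[0]*B[0] = 9*8 = 72
A[1]*B[1] = 4*3 = 12
A[2]*B[2] = 4*8 = 32
Sum = 72 + 12 + 32 = 116

116


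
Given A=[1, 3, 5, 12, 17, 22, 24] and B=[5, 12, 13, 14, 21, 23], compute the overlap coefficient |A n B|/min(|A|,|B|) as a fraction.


A intersect B = [5, 12]
|A intersect B| = 2
min(|A|, |B|) = min(7, 6) = 6
Overlap = 2 / 6 = 1/3

1/3


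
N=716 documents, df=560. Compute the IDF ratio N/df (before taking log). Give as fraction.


IDF ratio = N / df
= 716 / 560
= 179/140

179/140


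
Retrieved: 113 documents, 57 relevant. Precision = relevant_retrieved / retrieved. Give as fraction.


Precision = relevant_retrieved / total_retrieved
= 57 / 113
= 57 / (57 + 56)
= 57/113

57/113


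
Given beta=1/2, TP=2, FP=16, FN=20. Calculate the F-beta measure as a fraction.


P = TP/(TP+FP) = 2/18 = 1/9
R = TP/(TP+FN) = 2/22 = 1/11
beta^2 = 1/2^2 = 1/4
(1 + beta^2) = 5/4
Numerator = (1+beta^2)*P*R = 5/396
Denominator = beta^2*P + R = 1/36 + 1/11 = 47/396
F_beta = 5/47

5/47


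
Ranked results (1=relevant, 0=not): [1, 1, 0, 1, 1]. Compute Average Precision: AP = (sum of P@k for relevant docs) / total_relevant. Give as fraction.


Computing P@k for each relevant position:
Position 1: relevant, P@1 = 1/1 = 1
Position 2: relevant, P@2 = 2/2 = 1
Position 3: not relevant
Position 4: relevant, P@4 = 3/4 = 3/4
Position 5: relevant, P@5 = 4/5 = 4/5
Sum of P@k = 1 + 1 + 3/4 + 4/5 = 71/20
AP = 71/20 / 4 = 71/80

71/80


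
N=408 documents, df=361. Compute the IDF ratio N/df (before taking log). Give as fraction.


IDF ratio = N / df
= 408 / 361
= 408/361

408/361


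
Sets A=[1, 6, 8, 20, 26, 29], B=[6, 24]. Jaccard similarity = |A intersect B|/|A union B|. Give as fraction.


A intersect B = [6]
|A intersect B| = 1
A union B = [1, 6, 8, 20, 24, 26, 29]
|A union B| = 7
Jaccard = 1/7 = 1/7

1/7


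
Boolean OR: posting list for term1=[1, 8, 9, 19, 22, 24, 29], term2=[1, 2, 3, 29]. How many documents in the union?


Boolean OR: find union of posting lists
term1 docs: [1, 8, 9, 19, 22, 24, 29]
term2 docs: [1, 2, 3, 29]
Union: [1, 2, 3, 8, 9, 19, 22, 24, 29]
|union| = 9

9


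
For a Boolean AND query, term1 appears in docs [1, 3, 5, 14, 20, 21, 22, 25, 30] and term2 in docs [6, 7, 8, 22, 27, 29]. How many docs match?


Boolean AND: find intersection of posting lists
term1 docs: [1, 3, 5, 14, 20, 21, 22, 25, 30]
term2 docs: [6, 7, 8, 22, 27, 29]
Intersection: [22]
|intersection| = 1

1


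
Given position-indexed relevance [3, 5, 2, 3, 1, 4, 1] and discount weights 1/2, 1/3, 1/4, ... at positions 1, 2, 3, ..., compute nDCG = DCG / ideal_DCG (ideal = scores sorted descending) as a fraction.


Position discount weights w_i = 1/(i+1) for i=1..7:
Weights = [1/2, 1/3, 1/4, 1/5, 1/6, 1/7, 1/8]
Actual relevance: [3, 5, 2, 3, 1, 4, 1]
DCG = 3/2 + 5/3 + 2/4 + 3/5 + 1/6 + 4/7 + 1/8 = 4309/840
Ideal relevance (sorted desc): [5, 4, 3, 3, 2, 1, 1]
Ideal DCG = 5/2 + 4/3 + 3/4 + 3/5 + 2/6 + 1/7 + 1/8 = 4859/840
nDCG = DCG / ideal_DCG = 4309/840 / 4859/840 = 4309/4859

4309/4859


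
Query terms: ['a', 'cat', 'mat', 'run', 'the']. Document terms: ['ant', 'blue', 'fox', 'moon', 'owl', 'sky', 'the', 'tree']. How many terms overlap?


Query terms: ['a', 'cat', 'mat', 'run', 'the']
Document terms: ['ant', 'blue', 'fox', 'moon', 'owl', 'sky', 'the', 'tree']
Common terms: ['the']
Overlap count = 1

1


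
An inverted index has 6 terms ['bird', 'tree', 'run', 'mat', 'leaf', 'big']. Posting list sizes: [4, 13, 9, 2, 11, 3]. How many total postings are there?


Summing posting list sizes:
'bird': 4 postings
'tree': 13 postings
'run': 9 postings
'mat': 2 postings
'leaf': 11 postings
'big': 3 postings
Total = 4 + 13 + 9 + 2 + 11 + 3 = 42

42


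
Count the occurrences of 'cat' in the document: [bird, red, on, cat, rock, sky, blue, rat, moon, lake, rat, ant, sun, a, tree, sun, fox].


Document has 17 words
Scanning for 'cat':
Found at positions: [3]
Count = 1

1


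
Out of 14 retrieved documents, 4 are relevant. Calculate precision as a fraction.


Precision = relevant_retrieved / total_retrieved
= 4 / 14
= 4 / (4 + 10)
= 2/7

2/7


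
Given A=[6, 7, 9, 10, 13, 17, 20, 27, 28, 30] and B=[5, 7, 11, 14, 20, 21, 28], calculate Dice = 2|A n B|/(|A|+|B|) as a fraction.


A intersect B = [7, 20, 28]
|A intersect B| = 3
|A| = 10, |B| = 7
Dice = 2*3 / (10+7)
= 6 / 17 = 6/17

6/17


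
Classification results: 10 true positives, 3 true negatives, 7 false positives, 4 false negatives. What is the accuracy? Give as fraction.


Accuracy = (TP + TN) / (TP + TN + FP + FN)
TP + TN = 10 + 3 = 13
Total = 10 + 3 + 7 + 4 = 24
Accuracy = 13 / 24 = 13/24

13/24


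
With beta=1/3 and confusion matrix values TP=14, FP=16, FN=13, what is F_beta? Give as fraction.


P = TP/(TP+FP) = 14/30 = 7/15
R = TP/(TP+FN) = 14/27 = 14/27
beta^2 = 1/3^2 = 1/9
(1 + beta^2) = 10/9
Numerator = (1+beta^2)*P*R = 196/729
Denominator = beta^2*P + R = 7/135 + 14/27 = 77/135
F_beta = 140/297

140/297


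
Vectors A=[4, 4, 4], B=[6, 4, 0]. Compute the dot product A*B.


Dot product = sum of element-wise products
A[0]*B[0] = 4*6 = 24
A[1]*B[1] = 4*4 = 16
A[2]*B[2] = 4*0 = 0
Sum = 24 + 16 + 0 = 40

40


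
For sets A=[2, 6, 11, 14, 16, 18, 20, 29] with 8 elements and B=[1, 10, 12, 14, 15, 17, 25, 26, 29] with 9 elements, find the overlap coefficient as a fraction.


A intersect B = [14, 29]
|A intersect B| = 2
min(|A|, |B|) = min(8, 9) = 8
Overlap = 2 / 8 = 1/4

1/4


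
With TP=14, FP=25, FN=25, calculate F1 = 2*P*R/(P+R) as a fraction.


F1 = 2 * P * R / (P + R)
P = TP/(TP+FP) = 14/39 = 14/39
R = TP/(TP+FN) = 14/39 = 14/39
2 * P * R = 2 * 14/39 * 14/39 = 392/1521
P + R = 14/39 + 14/39 = 28/39
F1 = 392/1521 / 28/39 = 14/39

14/39


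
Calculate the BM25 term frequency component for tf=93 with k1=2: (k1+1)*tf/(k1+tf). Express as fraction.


BM25 TF component = (k1+1)*tf / (k1+tf)
k1 = 2, tf = 93
Numerator = (2+1)*93 = 279
Denominator = 2 + 93 = 95
= 279/95 = 279/95

279/95


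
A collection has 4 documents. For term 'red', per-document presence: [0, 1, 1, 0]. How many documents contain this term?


Checking each document for 'red':
Doc 1: absent
Doc 2: present
Doc 3: present
Doc 4: absent
df = sum of presences = 0 + 1 + 1 + 0 = 2

2


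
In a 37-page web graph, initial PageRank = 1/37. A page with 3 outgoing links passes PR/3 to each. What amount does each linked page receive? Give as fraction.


Initial PR = 1/37 = 1/37
Outlinks = 3
Contribution per link = PR / outlinks
= 1/37 / 3
= 1/111

1/111


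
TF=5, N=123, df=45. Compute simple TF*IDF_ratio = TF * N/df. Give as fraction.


TF * (N/df)
= 5 * (123/45)
= 5 * 41/15
= 41/3

41/3


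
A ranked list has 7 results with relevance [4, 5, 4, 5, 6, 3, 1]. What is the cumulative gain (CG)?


Cumulative Gain = sum of relevance scores
Position 1: rel=4, running sum=4
Position 2: rel=5, running sum=9
Position 3: rel=4, running sum=13
Position 4: rel=5, running sum=18
Position 5: rel=6, running sum=24
Position 6: rel=3, running sum=27
Position 7: rel=1, running sum=28
CG = 28

28


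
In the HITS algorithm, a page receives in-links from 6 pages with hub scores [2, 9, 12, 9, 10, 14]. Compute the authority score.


Authority = sum of hub scores of in-linkers
In-link 1: hub score = 2
In-link 2: hub score = 9
In-link 3: hub score = 12
In-link 4: hub score = 9
In-link 5: hub score = 10
In-link 6: hub score = 14
Authority = 2 + 9 + 12 + 9 + 10 + 14 = 56

56


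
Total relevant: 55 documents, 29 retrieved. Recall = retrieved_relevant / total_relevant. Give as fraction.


Recall = retrieved_relevant / total_relevant
= 29 / 55
= 29 / (29 + 26)
= 29/55

29/55


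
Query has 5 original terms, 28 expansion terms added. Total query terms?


Original terms: 5
Expansion terms: 28
Total = 5 + 28 = 33

33


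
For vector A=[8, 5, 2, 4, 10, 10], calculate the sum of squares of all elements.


|A|^2 = sum of squared components
A[0]^2 = 8^2 = 64
A[1]^2 = 5^2 = 25
A[2]^2 = 2^2 = 4
A[3]^2 = 4^2 = 16
A[4]^2 = 10^2 = 100
A[5]^2 = 10^2 = 100
Sum = 64 + 25 + 4 + 16 + 100 + 100 = 309

309


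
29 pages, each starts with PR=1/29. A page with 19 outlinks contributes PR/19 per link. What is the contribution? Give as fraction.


Initial PR = 1/29 = 1/29
Outlinks = 19
Contribution per link = PR / outlinks
= 1/29 / 19
= 1/551

1/551


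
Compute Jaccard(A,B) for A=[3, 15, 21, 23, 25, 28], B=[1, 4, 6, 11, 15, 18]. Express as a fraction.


A intersect B = [15]
|A intersect B| = 1
A union B = [1, 3, 4, 6, 11, 15, 18, 21, 23, 25, 28]
|A union B| = 11
Jaccard = 1/11 = 1/11

1/11


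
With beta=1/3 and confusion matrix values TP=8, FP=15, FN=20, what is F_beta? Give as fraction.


P = TP/(TP+FP) = 8/23 = 8/23
R = TP/(TP+FN) = 8/28 = 2/7
beta^2 = 1/3^2 = 1/9
(1 + beta^2) = 10/9
Numerator = (1+beta^2)*P*R = 160/1449
Denominator = beta^2*P + R = 8/207 + 2/7 = 470/1449
F_beta = 16/47

16/47


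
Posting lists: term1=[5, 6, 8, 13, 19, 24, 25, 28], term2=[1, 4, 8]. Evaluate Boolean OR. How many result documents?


Boolean OR: find union of posting lists
term1 docs: [5, 6, 8, 13, 19, 24, 25, 28]
term2 docs: [1, 4, 8]
Union: [1, 4, 5, 6, 8, 13, 19, 24, 25, 28]
|union| = 10

10


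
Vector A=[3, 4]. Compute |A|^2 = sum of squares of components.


|A|^2 = sum of squared components
A[0]^2 = 3^2 = 9
A[1]^2 = 4^2 = 16
Sum = 9 + 16 = 25

25


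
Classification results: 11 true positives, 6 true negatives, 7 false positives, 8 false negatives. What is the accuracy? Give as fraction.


Accuracy = (TP + TN) / (TP + TN + FP + FN)
TP + TN = 11 + 6 = 17
Total = 11 + 6 + 7 + 8 = 32
Accuracy = 17 / 32 = 17/32

17/32


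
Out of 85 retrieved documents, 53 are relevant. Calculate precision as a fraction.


Precision = relevant_retrieved / total_retrieved
= 53 / 85
= 53 / (53 + 32)
= 53/85

53/85


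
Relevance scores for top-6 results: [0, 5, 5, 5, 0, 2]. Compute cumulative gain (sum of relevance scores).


Cumulative Gain = sum of relevance scores
Position 1: rel=0, running sum=0
Position 2: rel=5, running sum=5
Position 3: rel=5, running sum=10
Position 4: rel=5, running sum=15
Position 5: rel=0, running sum=15
Position 6: rel=2, running sum=17
CG = 17

17


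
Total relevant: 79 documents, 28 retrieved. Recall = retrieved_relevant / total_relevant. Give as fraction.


Recall = retrieved_relevant / total_relevant
= 28 / 79
= 28 / (28 + 51)
= 28/79

28/79


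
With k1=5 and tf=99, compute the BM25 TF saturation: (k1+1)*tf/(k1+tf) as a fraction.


BM25 TF component = (k1+1)*tf / (k1+tf)
k1 = 5, tf = 99
Numerator = (5+1)*99 = 594
Denominator = 5 + 99 = 104
= 594/104 = 297/52

297/52


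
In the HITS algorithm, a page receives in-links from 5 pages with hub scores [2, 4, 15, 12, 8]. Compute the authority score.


Authority = sum of hub scores of in-linkers
In-link 1: hub score = 2
In-link 2: hub score = 4
In-link 3: hub score = 15
In-link 4: hub score = 12
In-link 5: hub score = 8
Authority = 2 + 4 + 15 + 12 + 8 = 41

41


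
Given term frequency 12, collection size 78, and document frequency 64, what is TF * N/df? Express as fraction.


TF * (N/df)
= 12 * (78/64)
= 12 * 39/32
= 117/8

117/8


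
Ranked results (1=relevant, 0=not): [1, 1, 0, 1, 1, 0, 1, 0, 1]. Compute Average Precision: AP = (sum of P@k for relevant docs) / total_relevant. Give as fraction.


Computing P@k for each relevant position:
Position 1: relevant, P@1 = 1/1 = 1
Position 2: relevant, P@2 = 2/2 = 1
Position 3: not relevant
Position 4: relevant, P@4 = 3/4 = 3/4
Position 5: relevant, P@5 = 4/5 = 4/5
Position 6: not relevant
Position 7: relevant, P@7 = 5/7 = 5/7
Position 8: not relevant
Position 9: relevant, P@9 = 6/9 = 2/3
Sum of P@k = 1 + 1 + 3/4 + 4/5 + 5/7 + 2/3 = 2071/420
AP = 2071/420 / 6 = 2071/2520

2071/2520


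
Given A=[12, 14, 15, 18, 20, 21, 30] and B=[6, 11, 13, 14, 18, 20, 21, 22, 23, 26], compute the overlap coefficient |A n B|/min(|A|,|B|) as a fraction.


A intersect B = [14, 18, 20, 21]
|A intersect B| = 4
min(|A|, |B|) = min(7, 10) = 7
Overlap = 4 / 7 = 4/7

4/7


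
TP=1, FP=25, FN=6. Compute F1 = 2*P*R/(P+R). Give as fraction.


F1 = 2 * P * R / (P + R)
P = TP/(TP+FP) = 1/26 = 1/26
R = TP/(TP+FN) = 1/7 = 1/7
2 * P * R = 2 * 1/26 * 1/7 = 1/91
P + R = 1/26 + 1/7 = 33/182
F1 = 1/91 / 33/182 = 2/33

2/33


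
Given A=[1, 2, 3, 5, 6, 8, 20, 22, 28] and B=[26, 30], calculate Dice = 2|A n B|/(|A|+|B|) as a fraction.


A intersect B = []
|A intersect B| = 0
|A| = 9, |B| = 2
Dice = 2*0 / (9+2)
= 0 / 11 = 0

0


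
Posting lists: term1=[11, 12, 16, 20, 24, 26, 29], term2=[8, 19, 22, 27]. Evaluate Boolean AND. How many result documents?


Boolean AND: find intersection of posting lists
term1 docs: [11, 12, 16, 20, 24, 26, 29]
term2 docs: [8, 19, 22, 27]
Intersection: []
|intersection| = 0

0


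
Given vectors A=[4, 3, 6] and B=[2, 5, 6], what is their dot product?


Dot product = sum of element-wise products
A[0]*B[0] = 4*2 = 8
A[1]*B[1] = 3*5 = 15
A[2]*B[2] = 6*6 = 36
Sum = 8 + 15 + 36 = 59

59


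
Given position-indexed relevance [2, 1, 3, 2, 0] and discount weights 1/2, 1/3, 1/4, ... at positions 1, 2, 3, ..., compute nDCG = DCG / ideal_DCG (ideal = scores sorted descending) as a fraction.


Position discount weights w_i = 1/(i+1) for i=1..5:
Weights = [1/2, 1/3, 1/4, 1/5, 1/6]
Actual relevance: [2, 1, 3, 2, 0]
DCG = 2/2 + 1/3 + 3/4 + 2/5 + 0/6 = 149/60
Ideal relevance (sorted desc): [3, 2, 2, 1, 0]
Ideal DCG = 3/2 + 2/3 + 2/4 + 1/5 + 0/6 = 43/15
nDCG = DCG / ideal_DCG = 149/60 / 43/15 = 149/172

149/172


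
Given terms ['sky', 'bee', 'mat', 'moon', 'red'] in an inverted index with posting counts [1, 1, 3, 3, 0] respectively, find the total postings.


Summing posting list sizes:
'sky': 1 postings
'bee': 1 postings
'mat': 3 postings
'moon': 3 postings
'red': 0 postings
Total = 1 + 1 + 3 + 3 + 0 = 8

8


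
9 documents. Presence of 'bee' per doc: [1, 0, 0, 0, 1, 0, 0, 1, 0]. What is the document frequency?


Checking each document for 'bee':
Doc 1: present
Doc 2: absent
Doc 3: absent
Doc 4: absent
Doc 5: present
Doc 6: absent
Doc 7: absent
Doc 8: present
Doc 9: absent
df = sum of presences = 1 + 0 + 0 + 0 + 1 + 0 + 0 + 1 + 0 = 3

3


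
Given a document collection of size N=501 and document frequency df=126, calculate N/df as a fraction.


IDF ratio = N / df
= 501 / 126
= 167/42

167/42


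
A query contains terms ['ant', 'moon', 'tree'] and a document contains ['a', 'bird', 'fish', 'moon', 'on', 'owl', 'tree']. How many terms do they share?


Query terms: ['ant', 'moon', 'tree']
Document terms: ['a', 'bird', 'fish', 'moon', 'on', 'owl', 'tree']
Common terms: ['moon', 'tree']
Overlap count = 2

2


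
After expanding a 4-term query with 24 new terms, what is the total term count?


Original terms: 4
Expansion terms: 24
Total = 4 + 24 = 28

28


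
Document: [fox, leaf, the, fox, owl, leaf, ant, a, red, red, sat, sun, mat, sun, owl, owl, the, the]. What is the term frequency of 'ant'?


Document has 18 words
Scanning for 'ant':
Found at positions: [6]
Count = 1

1


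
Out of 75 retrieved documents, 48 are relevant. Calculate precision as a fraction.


Precision = relevant_retrieved / total_retrieved
= 48 / 75
= 48 / (48 + 27)
= 16/25

16/25


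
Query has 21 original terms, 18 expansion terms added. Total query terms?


Original terms: 21
Expansion terms: 18
Total = 21 + 18 = 39

39


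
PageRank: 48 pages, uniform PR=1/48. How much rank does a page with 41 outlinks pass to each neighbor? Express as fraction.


Initial PR = 1/48 = 1/48
Outlinks = 41
Contribution per link = PR / outlinks
= 1/48 / 41
= 1/1968

1/1968


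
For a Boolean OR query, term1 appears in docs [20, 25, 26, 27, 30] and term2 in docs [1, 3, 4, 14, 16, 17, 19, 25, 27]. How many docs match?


Boolean OR: find union of posting lists
term1 docs: [20, 25, 26, 27, 30]
term2 docs: [1, 3, 4, 14, 16, 17, 19, 25, 27]
Union: [1, 3, 4, 14, 16, 17, 19, 20, 25, 26, 27, 30]
|union| = 12

12


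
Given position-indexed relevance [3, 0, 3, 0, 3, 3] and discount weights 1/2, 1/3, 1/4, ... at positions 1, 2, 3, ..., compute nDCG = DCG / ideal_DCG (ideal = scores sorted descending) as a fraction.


Position discount weights w_i = 1/(i+1) for i=1..6:
Weights = [1/2, 1/3, 1/4, 1/5, 1/6, 1/7]
Actual relevance: [3, 0, 3, 0, 3, 3]
DCG = 3/2 + 0/3 + 3/4 + 0/5 + 3/6 + 3/7 = 89/28
Ideal relevance (sorted desc): [3, 3, 3, 3, 0, 0]
Ideal DCG = 3/2 + 3/3 + 3/4 + 3/5 + 0/6 + 0/7 = 77/20
nDCG = DCG / ideal_DCG = 89/28 / 77/20 = 445/539

445/539


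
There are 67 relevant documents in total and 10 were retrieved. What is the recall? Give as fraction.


Recall = retrieved_relevant / total_relevant
= 10 / 67
= 10 / (10 + 57)
= 10/67

10/67


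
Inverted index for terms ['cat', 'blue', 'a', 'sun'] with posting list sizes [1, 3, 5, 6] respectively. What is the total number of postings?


Summing posting list sizes:
'cat': 1 postings
'blue': 3 postings
'a': 5 postings
'sun': 6 postings
Total = 1 + 3 + 5 + 6 = 15

15


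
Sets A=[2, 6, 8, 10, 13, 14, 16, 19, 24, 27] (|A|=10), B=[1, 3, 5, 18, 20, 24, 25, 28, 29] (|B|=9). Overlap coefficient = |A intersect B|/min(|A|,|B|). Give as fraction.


A intersect B = [24]
|A intersect B| = 1
min(|A|, |B|) = min(10, 9) = 9
Overlap = 1 / 9 = 1/9

1/9


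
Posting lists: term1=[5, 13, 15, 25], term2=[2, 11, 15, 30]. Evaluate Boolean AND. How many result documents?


Boolean AND: find intersection of posting lists
term1 docs: [5, 13, 15, 25]
term2 docs: [2, 11, 15, 30]
Intersection: [15]
|intersection| = 1

1


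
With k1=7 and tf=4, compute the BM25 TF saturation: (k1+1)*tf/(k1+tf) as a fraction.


BM25 TF component = (k1+1)*tf / (k1+tf)
k1 = 7, tf = 4
Numerator = (7+1)*4 = 32
Denominator = 7 + 4 = 11
= 32/11 = 32/11

32/11


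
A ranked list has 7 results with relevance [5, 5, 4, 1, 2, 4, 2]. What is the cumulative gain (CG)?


Cumulative Gain = sum of relevance scores
Position 1: rel=5, running sum=5
Position 2: rel=5, running sum=10
Position 3: rel=4, running sum=14
Position 4: rel=1, running sum=15
Position 5: rel=2, running sum=17
Position 6: rel=4, running sum=21
Position 7: rel=2, running sum=23
CG = 23

23


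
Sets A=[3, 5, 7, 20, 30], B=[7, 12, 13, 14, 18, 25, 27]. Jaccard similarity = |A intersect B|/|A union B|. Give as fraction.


A intersect B = [7]
|A intersect B| = 1
A union B = [3, 5, 7, 12, 13, 14, 18, 20, 25, 27, 30]
|A union B| = 11
Jaccard = 1/11 = 1/11

1/11


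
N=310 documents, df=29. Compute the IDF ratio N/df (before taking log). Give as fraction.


IDF ratio = N / df
= 310 / 29
= 310/29

310/29


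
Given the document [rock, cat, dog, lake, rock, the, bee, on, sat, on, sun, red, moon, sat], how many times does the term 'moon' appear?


Document has 14 words
Scanning for 'moon':
Found at positions: [12]
Count = 1

1


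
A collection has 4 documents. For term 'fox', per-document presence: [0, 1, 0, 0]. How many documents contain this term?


Checking each document for 'fox':
Doc 1: absent
Doc 2: present
Doc 3: absent
Doc 4: absent
df = sum of presences = 0 + 1 + 0 + 0 = 1

1


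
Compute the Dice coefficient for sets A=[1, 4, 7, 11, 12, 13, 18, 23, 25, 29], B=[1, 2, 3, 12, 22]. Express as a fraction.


A intersect B = [1, 12]
|A intersect B| = 2
|A| = 10, |B| = 5
Dice = 2*2 / (10+5)
= 4 / 15 = 4/15

4/15


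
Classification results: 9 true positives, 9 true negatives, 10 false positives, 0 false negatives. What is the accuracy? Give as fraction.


Accuracy = (TP + TN) / (TP + TN + FP + FN)
TP + TN = 9 + 9 = 18
Total = 9 + 9 + 10 + 0 = 28
Accuracy = 18 / 28 = 9/14

9/14


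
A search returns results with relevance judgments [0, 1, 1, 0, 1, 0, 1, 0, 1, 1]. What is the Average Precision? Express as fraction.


Computing P@k for each relevant position:
Position 1: not relevant
Position 2: relevant, P@2 = 1/2 = 1/2
Position 3: relevant, P@3 = 2/3 = 2/3
Position 4: not relevant
Position 5: relevant, P@5 = 3/5 = 3/5
Position 6: not relevant
Position 7: relevant, P@7 = 4/7 = 4/7
Position 8: not relevant
Position 9: relevant, P@9 = 5/9 = 5/9
Position 10: relevant, P@10 = 6/10 = 3/5
Sum of P@k = 1/2 + 2/3 + 3/5 + 4/7 + 5/9 + 3/5 = 2201/630
AP = 2201/630 / 6 = 2201/3780

2201/3780


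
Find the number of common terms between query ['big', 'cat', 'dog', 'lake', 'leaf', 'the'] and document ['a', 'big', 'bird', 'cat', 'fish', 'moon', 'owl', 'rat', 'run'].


Query terms: ['big', 'cat', 'dog', 'lake', 'leaf', 'the']
Document terms: ['a', 'big', 'bird', 'cat', 'fish', 'moon', 'owl', 'rat', 'run']
Common terms: ['big', 'cat']
Overlap count = 2

2


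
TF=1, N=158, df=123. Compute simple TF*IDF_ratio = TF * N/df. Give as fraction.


TF * (N/df)
= 1 * (158/123)
= 1 * 158/123
= 158/123

158/123


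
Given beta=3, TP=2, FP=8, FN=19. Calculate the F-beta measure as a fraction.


P = TP/(TP+FP) = 2/10 = 1/5
R = TP/(TP+FN) = 2/21 = 2/21
beta^2 = 3^2 = 9
(1 + beta^2) = 10
Numerator = (1+beta^2)*P*R = 4/21
Denominator = beta^2*P + R = 9/5 + 2/21 = 199/105
F_beta = 20/199

20/199


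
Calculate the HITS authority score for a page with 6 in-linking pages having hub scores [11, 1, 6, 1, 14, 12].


Authority = sum of hub scores of in-linkers
In-link 1: hub score = 11
In-link 2: hub score = 1
In-link 3: hub score = 6
In-link 4: hub score = 1
In-link 5: hub score = 14
In-link 6: hub score = 12
Authority = 11 + 1 + 6 + 1 + 14 + 12 = 45

45


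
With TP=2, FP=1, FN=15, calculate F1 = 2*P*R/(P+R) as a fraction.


F1 = 2 * P * R / (P + R)
P = TP/(TP+FP) = 2/3 = 2/3
R = TP/(TP+FN) = 2/17 = 2/17
2 * P * R = 2 * 2/3 * 2/17 = 8/51
P + R = 2/3 + 2/17 = 40/51
F1 = 8/51 / 40/51 = 1/5

1/5


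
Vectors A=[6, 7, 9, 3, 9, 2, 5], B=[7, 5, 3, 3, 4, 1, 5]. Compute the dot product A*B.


Dot product = sum of element-wise products
A[0]*B[0] = 6*7 = 42
A[1]*B[1] = 7*5 = 35
A[2]*B[2] = 9*3 = 27
A[3]*B[3] = 3*3 = 9
A[4]*B[4] = 9*4 = 36
A[5]*B[5] = 2*1 = 2
A[6]*B[6] = 5*5 = 25
Sum = 42 + 35 + 27 + 9 + 36 + 2 + 25 = 176

176


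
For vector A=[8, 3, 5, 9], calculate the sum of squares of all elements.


|A|^2 = sum of squared components
A[0]^2 = 8^2 = 64
A[1]^2 = 3^2 = 9
A[2]^2 = 5^2 = 25
A[3]^2 = 9^2 = 81
Sum = 64 + 9 + 25 + 81 = 179

179


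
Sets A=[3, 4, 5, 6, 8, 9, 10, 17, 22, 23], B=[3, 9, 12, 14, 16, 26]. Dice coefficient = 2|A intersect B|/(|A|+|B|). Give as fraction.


A intersect B = [3, 9]
|A intersect B| = 2
|A| = 10, |B| = 6
Dice = 2*2 / (10+6)
= 4 / 16 = 1/4

1/4


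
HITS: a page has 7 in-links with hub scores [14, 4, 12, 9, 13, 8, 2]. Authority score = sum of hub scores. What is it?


Authority = sum of hub scores of in-linkers
In-link 1: hub score = 14
In-link 2: hub score = 4
In-link 3: hub score = 12
In-link 4: hub score = 9
In-link 5: hub score = 13
In-link 6: hub score = 8
In-link 7: hub score = 2
Authority = 14 + 4 + 12 + 9 + 13 + 8 + 2 = 62

62


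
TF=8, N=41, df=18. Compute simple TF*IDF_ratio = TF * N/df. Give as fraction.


TF * (N/df)
= 8 * (41/18)
= 8 * 41/18
= 164/9

164/9


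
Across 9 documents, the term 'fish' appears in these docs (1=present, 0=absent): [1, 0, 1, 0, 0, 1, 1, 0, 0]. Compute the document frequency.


Checking each document for 'fish':
Doc 1: present
Doc 2: absent
Doc 3: present
Doc 4: absent
Doc 5: absent
Doc 6: present
Doc 7: present
Doc 8: absent
Doc 9: absent
df = sum of presences = 1 + 0 + 1 + 0 + 0 + 1 + 1 + 0 + 0 = 4

4


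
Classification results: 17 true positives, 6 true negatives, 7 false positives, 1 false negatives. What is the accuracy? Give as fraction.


Accuracy = (TP + TN) / (TP + TN + FP + FN)
TP + TN = 17 + 6 = 23
Total = 17 + 6 + 7 + 1 = 31
Accuracy = 23 / 31 = 23/31

23/31


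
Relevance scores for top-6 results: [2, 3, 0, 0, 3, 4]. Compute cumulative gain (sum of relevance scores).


Cumulative Gain = sum of relevance scores
Position 1: rel=2, running sum=2
Position 2: rel=3, running sum=5
Position 3: rel=0, running sum=5
Position 4: rel=0, running sum=5
Position 5: rel=3, running sum=8
Position 6: rel=4, running sum=12
CG = 12

12


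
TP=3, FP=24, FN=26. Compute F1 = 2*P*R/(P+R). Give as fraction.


F1 = 2 * P * R / (P + R)
P = TP/(TP+FP) = 3/27 = 1/9
R = TP/(TP+FN) = 3/29 = 3/29
2 * P * R = 2 * 1/9 * 3/29 = 2/87
P + R = 1/9 + 3/29 = 56/261
F1 = 2/87 / 56/261 = 3/28

3/28


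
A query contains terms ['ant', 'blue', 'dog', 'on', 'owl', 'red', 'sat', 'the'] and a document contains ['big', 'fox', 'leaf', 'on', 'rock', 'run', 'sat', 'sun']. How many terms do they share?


Query terms: ['ant', 'blue', 'dog', 'on', 'owl', 'red', 'sat', 'the']
Document terms: ['big', 'fox', 'leaf', 'on', 'rock', 'run', 'sat', 'sun']
Common terms: ['on', 'sat']
Overlap count = 2

2


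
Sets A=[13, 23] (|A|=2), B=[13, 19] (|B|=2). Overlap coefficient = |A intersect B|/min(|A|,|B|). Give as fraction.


A intersect B = [13]
|A intersect B| = 1
min(|A|, |B|) = min(2, 2) = 2
Overlap = 1 / 2 = 1/2

1/2


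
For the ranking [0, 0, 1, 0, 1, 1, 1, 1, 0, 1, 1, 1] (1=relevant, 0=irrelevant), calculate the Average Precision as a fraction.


Computing P@k for each relevant position:
Position 1: not relevant
Position 2: not relevant
Position 3: relevant, P@3 = 1/3 = 1/3
Position 4: not relevant
Position 5: relevant, P@5 = 2/5 = 2/5
Position 6: relevant, P@6 = 3/6 = 1/2
Position 7: relevant, P@7 = 4/7 = 4/7
Position 8: relevant, P@8 = 5/8 = 5/8
Position 9: not relevant
Position 10: relevant, P@10 = 6/10 = 3/5
Position 11: relevant, P@11 = 7/11 = 7/11
Position 12: relevant, P@12 = 8/12 = 2/3
Sum of P@k = 1/3 + 2/5 + 1/2 + 4/7 + 5/8 + 3/5 + 7/11 + 2/3 = 2669/616
AP = 2669/616 / 8 = 2669/4928

2669/4928


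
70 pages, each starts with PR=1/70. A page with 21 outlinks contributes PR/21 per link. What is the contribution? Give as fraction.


Initial PR = 1/70 = 1/70
Outlinks = 21
Contribution per link = PR / outlinks
= 1/70 / 21
= 1/1470

1/1470


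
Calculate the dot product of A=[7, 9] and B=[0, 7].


Dot product = sum of element-wise products
A[0]*B[0] = 7*0 = 0
A[1]*B[1] = 9*7 = 63
Sum = 0 + 63 = 63

63


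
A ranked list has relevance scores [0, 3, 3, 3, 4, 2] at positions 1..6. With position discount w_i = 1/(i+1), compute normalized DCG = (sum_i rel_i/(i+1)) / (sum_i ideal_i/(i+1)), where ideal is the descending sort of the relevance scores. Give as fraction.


Position discount weights w_i = 1/(i+1) for i=1..6:
Weights = [1/2, 1/3, 1/4, 1/5, 1/6, 1/7]
Actual relevance: [0, 3, 3, 3, 4, 2]
DCG = 0/2 + 3/3 + 3/4 + 3/5 + 4/6 + 2/7 = 1387/420
Ideal relevance (sorted desc): [4, 3, 3, 3, 2, 0]
Ideal DCG = 4/2 + 3/3 + 3/4 + 3/5 + 2/6 + 0/7 = 281/60
nDCG = DCG / ideal_DCG = 1387/420 / 281/60 = 1387/1967

1387/1967


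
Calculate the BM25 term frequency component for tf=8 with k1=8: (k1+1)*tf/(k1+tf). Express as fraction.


BM25 TF component = (k1+1)*tf / (k1+tf)
k1 = 8, tf = 8
Numerator = (8+1)*8 = 72
Denominator = 8 + 8 = 16
= 72/16 = 9/2

9/2


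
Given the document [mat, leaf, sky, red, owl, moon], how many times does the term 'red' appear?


Document has 6 words
Scanning for 'red':
Found at positions: [3]
Count = 1

1


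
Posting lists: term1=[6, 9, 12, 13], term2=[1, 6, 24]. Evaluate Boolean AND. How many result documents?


Boolean AND: find intersection of posting lists
term1 docs: [6, 9, 12, 13]
term2 docs: [1, 6, 24]
Intersection: [6]
|intersection| = 1

1


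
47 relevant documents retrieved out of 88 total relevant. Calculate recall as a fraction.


Recall = retrieved_relevant / total_relevant
= 47 / 88
= 47 / (47 + 41)
= 47/88

47/88


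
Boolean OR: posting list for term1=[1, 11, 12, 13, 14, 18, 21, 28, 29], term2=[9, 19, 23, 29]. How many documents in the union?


Boolean OR: find union of posting lists
term1 docs: [1, 11, 12, 13, 14, 18, 21, 28, 29]
term2 docs: [9, 19, 23, 29]
Union: [1, 9, 11, 12, 13, 14, 18, 19, 21, 23, 28, 29]
|union| = 12

12


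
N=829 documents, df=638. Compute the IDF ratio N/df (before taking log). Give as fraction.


IDF ratio = N / df
= 829 / 638
= 829/638

829/638


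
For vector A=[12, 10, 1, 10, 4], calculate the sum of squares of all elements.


|A|^2 = sum of squared components
A[0]^2 = 12^2 = 144
A[1]^2 = 10^2 = 100
A[2]^2 = 1^2 = 1
A[3]^2 = 10^2 = 100
A[4]^2 = 4^2 = 16
Sum = 144 + 100 + 1 + 100 + 16 = 361

361


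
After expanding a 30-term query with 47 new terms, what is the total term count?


Original terms: 30
Expansion terms: 47
Total = 30 + 47 = 77

77


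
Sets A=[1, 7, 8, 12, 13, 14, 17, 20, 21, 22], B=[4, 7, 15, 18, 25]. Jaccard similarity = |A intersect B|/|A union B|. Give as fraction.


A intersect B = [7]
|A intersect B| = 1
A union B = [1, 4, 7, 8, 12, 13, 14, 15, 17, 18, 20, 21, 22, 25]
|A union B| = 14
Jaccard = 1/14 = 1/14

1/14


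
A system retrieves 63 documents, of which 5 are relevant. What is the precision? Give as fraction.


Precision = relevant_retrieved / total_retrieved
= 5 / 63
= 5 / (5 + 58)
= 5/63

5/63


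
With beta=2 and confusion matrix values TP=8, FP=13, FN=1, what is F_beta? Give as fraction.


P = TP/(TP+FP) = 8/21 = 8/21
R = TP/(TP+FN) = 8/9 = 8/9
beta^2 = 2^2 = 4
(1 + beta^2) = 5
Numerator = (1+beta^2)*P*R = 320/189
Denominator = beta^2*P + R = 32/21 + 8/9 = 152/63
F_beta = 40/57

40/57


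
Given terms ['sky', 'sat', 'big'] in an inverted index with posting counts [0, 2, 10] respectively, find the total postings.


Summing posting list sizes:
'sky': 0 postings
'sat': 2 postings
'big': 10 postings
Total = 0 + 2 + 10 = 12

12


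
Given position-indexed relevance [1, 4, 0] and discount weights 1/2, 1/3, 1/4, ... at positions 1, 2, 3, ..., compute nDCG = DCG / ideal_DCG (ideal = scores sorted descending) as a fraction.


Position discount weights w_i = 1/(i+1) for i=1..3:
Weights = [1/2, 1/3, 1/4]
Actual relevance: [1, 4, 0]
DCG = 1/2 + 4/3 + 0/4 = 11/6
Ideal relevance (sorted desc): [4, 1, 0]
Ideal DCG = 4/2 + 1/3 + 0/4 = 7/3
nDCG = DCG / ideal_DCG = 11/6 / 7/3 = 11/14

11/14


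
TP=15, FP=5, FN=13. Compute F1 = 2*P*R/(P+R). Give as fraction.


F1 = 2 * P * R / (P + R)
P = TP/(TP+FP) = 15/20 = 3/4
R = TP/(TP+FN) = 15/28 = 15/28
2 * P * R = 2 * 3/4 * 15/28 = 45/56
P + R = 3/4 + 15/28 = 9/7
F1 = 45/56 / 9/7 = 5/8

5/8


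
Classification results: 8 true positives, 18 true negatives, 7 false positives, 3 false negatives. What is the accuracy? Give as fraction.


Accuracy = (TP + TN) / (TP + TN + FP + FN)
TP + TN = 8 + 18 = 26
Total = 8 + 18 + 7 + 3 = 36
Accuracy = 26 / 36 = 13/18

13/18


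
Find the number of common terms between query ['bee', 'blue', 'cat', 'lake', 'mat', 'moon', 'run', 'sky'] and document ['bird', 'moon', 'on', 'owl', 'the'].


Query terms: ['bee', 'blue', 'cat', 'lake', 'mat', 'moon', 'run', 'sky']
Document terms: ['bird', 'moon', 'on', 'owl', 'the']
Common terms: ['moon']
Overlap count = 1

1


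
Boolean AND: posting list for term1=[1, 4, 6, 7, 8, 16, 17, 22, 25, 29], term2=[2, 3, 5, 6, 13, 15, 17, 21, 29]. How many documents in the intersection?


Boolean AND: find intersection of posting lists
term1 docs: [1, 4, 6, 7, 8, 16, 17, 22, 25, 29]
term2 docs: [2, 3, 5, 6, 13, 15, 17, 21, 29]
Intersection: [6, 17, 29]
|intersection| = 3

3


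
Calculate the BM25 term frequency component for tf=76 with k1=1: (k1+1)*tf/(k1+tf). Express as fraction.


BM25 TF component = (k1+1)*tf / (k1+tf)
k1 = 1, tf = 76
Numerator = (1+1)*76 = 152
Denominator = 1 + 76 = 77
= 152/77 = 152/77

152/77


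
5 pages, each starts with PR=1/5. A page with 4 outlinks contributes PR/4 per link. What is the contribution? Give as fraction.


Initial PR = 1/5 = 1/5
Outlinks = 4
Contribution per link = PR / outlinks
= 1/5 / 4
= 1/20

1/20


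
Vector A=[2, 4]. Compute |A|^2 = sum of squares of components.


|A|^2 = sum of squared components
A[0]^2 = 2^2 = 4
A[1]^2 = 4^2 = 16
Sum = 4 + 16 = 20

20


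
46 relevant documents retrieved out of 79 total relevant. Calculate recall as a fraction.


Recall = retrieved_relevant / total_relevant
= 46 / 79
= 46 / (46 + 33)
= 46/79

46/79


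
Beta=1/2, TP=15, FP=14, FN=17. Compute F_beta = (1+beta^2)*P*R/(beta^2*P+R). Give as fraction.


P = TP/(TP+FP) = 15/29 = 15/29
R = TP/(TP+FN) = 15/32 = 15/32
beta^2 = 1/2^2 = 1/4
(1 + beta^2) = 5/4
Numerator = (1+beta^2)*P*R = 1125/3712
Denominator = beta^2*P + R = 15/116 + 15/32 = 555/928
F_beta = 75/148

75/148


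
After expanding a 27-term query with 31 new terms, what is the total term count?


Original terms: 27
Expansion terms: 31
Total = 27 + 31 = 58

58


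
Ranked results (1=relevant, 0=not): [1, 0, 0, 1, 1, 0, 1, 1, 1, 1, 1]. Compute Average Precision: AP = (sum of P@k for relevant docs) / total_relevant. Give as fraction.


Computing P@k for each relevant position:
Position 1: relevant, P@1 = 1/1 = 1
Position 2: not relevant
Position 3: not relevant
Position 4: relevant, P@4 = 2/4 = 1/2
Position 5: relevant, P@5 = 3/5 = 3/5
Position 6: not relevant
Position 7: relevant, P@7 = 4/7 = 4/7
Position 8: relevant, P@8 = 5/8 = 5/8
Position 9: relevant, P@9 = 6/9 = 2/3
Position 10: relevant, P@10 = 7/10 = 7/10
Position 11: relevant, P@11 = 8/11 = 8/11
Sum of P@k = 1 + 1/2 + 3/5 + 4/7 + 5/8 + 2/3 + 7/10 + 8/11 = 49807/9240
AP = 49807/9240 / 8 = 49807/73920

49807/73920


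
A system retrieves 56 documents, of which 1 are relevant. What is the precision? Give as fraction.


Precision = relevant_retrieved / total_retrieved
= 1 / 56
= 1 / (1 + 55)
= 1/56

1/56


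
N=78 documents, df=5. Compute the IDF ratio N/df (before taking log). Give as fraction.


IDF ratio = N / df
= 78 / 5
= 78/5

78/5


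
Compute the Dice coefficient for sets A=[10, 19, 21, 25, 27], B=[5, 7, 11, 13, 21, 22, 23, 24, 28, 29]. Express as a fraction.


A intersect B = [21]
|A intersect B| = 1
|A| = 5, |B| = 10
Dice = 2*1 / (5+10)
= 2 / 15 = 2/15

2/15


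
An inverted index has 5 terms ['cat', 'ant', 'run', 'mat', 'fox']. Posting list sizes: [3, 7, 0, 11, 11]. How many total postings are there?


Summing posting list sizes:
'cat': 3 postings
'ant': 7 postings
'run': 0 postings
'mat': 11 postings
'fox': 11 postings
Total = 3 + 7 + 0 + 11 + 11 = 32

32


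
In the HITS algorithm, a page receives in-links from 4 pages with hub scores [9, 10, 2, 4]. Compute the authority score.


Authority = sum of hub scores of in-linkers
In-link 1: hub score = 9
In-link 2: hub score = 10
In-link 3: hub score = 2
In-link 4: hub score = 4
Authority = 9 + 10 + 2 + 4 = 25

25


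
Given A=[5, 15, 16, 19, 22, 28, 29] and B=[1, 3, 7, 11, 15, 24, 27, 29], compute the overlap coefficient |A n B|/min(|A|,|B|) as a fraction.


A intersect B = [15, 29]
|A intersect B| = 2
min(|A|, |B|) = min(7, 8) = 7
Overlap = 2 / 7 = 2/7

2/7


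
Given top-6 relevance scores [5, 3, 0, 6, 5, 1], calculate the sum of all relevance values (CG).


Cumulative Gain = sum of relevance scores
Position 1: rel=5, running sum=5
Position 2: rel=3, running sum=8
Position 3: rel=0, running sum=8
Position 4: rel=6, running sum=14
Position 5: rel=5, running sum=19
Position 6: rel=1, running sum=20
CG = 20

20


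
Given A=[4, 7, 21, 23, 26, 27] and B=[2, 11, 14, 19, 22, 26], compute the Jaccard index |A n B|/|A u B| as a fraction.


A intersect B = [26]
|A intersect B| = 1
A union B = [2, 4, 7, 11, 14, 19, 21, 22, 23, 26, 27]
|A union B| = 11
Jaccard = 1/11 = 1/11

1/11


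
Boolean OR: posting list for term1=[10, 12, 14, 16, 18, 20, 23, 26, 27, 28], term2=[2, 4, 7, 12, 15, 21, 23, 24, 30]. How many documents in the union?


Boolean OR: find union of posting lists
term1 docs: [10, 12, 14, 16, 18, 20, 23, 26, 27, 28]
term2 docs: [2, 4, 7, 12, 15, 21, 23, 24, 30]
Union: [2, 4, 7, 10, 12, 14, 15, 16, 18, 20, 21, 23, 24, 26, 27, 28, 30]
|union| = 17

17


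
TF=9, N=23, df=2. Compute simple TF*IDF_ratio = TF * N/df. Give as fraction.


TF * (N/df)
= 9 * (23/2)
= 9 * 23/2
= 207/2

207/2


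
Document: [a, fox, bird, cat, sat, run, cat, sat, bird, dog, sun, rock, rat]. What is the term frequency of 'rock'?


Document has 13 words
Scanning for 'rock':
Found at positions: [11]
Count = 1

1


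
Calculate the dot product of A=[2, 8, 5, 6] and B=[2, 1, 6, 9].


Dot product = sum of element-wise products
A[0]*B[0] = 2*2 = 4
A[1]*B[1] = 8*1 = 8
A[2]*B[2] = 5*6 = 30
A[3]*B[3] = 6*9 = 54
Sum = 4 + 8 + 30 + 54 = 96

96


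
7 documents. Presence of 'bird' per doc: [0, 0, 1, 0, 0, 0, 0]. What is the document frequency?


Checking each document for 'bird':
Doc 1: absent
Doc 2: absent
Doc 3: present
Doc 4: absent
Doc 5: absent
Doc 6: absent
Doc 7: absent
df = sum of presences = 0 + 0 + 1 + 0 + 0 + 0 + 0 = 1

1


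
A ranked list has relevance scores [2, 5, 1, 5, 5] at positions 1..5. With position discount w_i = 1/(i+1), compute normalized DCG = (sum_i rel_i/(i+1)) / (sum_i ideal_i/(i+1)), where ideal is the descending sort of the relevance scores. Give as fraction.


Position discount weights w_i = 1/(i+1) for i=1..5:
Weights = [1/2, 1/3, 1/4, 1/5, 1/6]
Actual relevance: [2, 5, 1, 5, 5]
DCG = 2/2 + 5/3 + 1/4 + 5/5 + 5/6 = 19/4
Ideal relevance (sorted desc): [5, 5, 5, 2, 1]
Ideal DCG = 5/2 + 5/3 + 5/4 + 2/5 + 1/6 = 359/60
nDCG = DCG / ideal_DCG = 19/4 / 359/60 = 285/359

285/359
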